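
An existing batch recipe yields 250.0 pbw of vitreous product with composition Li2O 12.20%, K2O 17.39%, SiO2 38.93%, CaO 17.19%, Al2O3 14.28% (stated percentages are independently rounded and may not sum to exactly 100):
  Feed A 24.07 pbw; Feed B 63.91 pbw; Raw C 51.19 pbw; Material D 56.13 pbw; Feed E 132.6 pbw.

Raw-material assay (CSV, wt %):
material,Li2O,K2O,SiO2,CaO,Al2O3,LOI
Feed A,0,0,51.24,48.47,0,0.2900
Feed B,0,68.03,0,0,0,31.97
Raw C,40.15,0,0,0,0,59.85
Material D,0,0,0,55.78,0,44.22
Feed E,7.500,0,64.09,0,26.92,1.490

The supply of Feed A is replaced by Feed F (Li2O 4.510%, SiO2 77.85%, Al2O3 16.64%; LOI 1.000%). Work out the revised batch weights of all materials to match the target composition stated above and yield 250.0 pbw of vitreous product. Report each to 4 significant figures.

Intermediates are displayed rounded to 4 significant figures in the working. All arithmetic holds full precision at all times — every reported number undergoes a single rounding. Derived quantities are rebuilt in exact precision (the five compositions, totals, the yield, ignition loss, net glass mass) from the batch weights at 250.0 pbw of glass, as they appear in the problem or answer text.
Target oxide masses per 250.0 pbw vitreous product:
  Li2O: 12.20% × 250.0 = 30.50 pbw
  K2O: 17.39% × 250.0 = 43.48 pbw
  SiO2: 38.93% × 250.0 = 97.32 pbw
  CaO: 17.19% × 250.0 = 42.98 pbw
  Al2O3: 14.28% × 250.0 = 35.70 pbw
Oxide-by-oxide audit per the reported batch figures, on the stated basis (sum by sum, the targets are met exact up to rounding of places):
  Li2O: 32.25·0.04510 + 51.29·0.4015 + 112.7·0.07500 = 30.50 pbw (target 30.50 pbw)
  K2O: 63.91·0.6803 = 43.48 pbw (target 43.48 pbw)
  SiO2: 32.25·0.7785 + 112.7·0.6409 = 97.34 pbw (target 97.32 pbw)
  CaO: 77.04·0.5578 = 42.97 pbw (target 42.98 pbw)
  Al2O3: 32.25·0.1664 + 112.7·0.2692 = 35.71 pbw (target 35.70 pbw)
Consistency of the glass mass: net batch after ignition = 250.0 pbw (oxide target masses add up to 250.0 pbw; versus the stated basis of 250.0 pbw — rounding explains the deltas).
Adding the batch up: Σ batch = 337.2 pbw; the LOI term Σ batch·LOI equals 87.20 pbw; as yield: glass ÷ batch → 74.14%.

Revised batch per 250.0 pbw vitreous product:
  Feed F: 32.25 pbw
  Feed B: 63.91 pbw
  Raw C: 51.29 pbw
  Material D: 77.04 pbw
  Feed E: 112.7 pbw
Total batch = 337.2 pbw; LOI loss = 87.20 pbw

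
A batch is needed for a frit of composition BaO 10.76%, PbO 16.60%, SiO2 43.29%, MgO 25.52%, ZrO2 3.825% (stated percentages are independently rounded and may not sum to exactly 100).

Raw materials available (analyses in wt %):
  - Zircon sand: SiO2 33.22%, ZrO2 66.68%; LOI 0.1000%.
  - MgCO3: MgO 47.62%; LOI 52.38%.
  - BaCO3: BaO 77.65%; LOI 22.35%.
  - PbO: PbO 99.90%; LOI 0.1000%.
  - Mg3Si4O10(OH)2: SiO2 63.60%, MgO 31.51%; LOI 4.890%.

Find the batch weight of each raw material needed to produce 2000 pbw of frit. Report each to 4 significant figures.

All internal work keeps exact precision from start to finish — working values are shown rounded to four significant digits within the worked lines. A single rounding yields every reported result — all derived quantities are recomputed at exact precision (the yield, totals, net glass mass, the five compositions, LOI) using the weight values at 2000 pbw of glass exactly as shown in question or answer.
Target masses of each oxide per 2000 pbw frit:
  BaO: 10.76% × 2000 = 215.2 pbw
  PbO: 16.60% × 2000 = 332.0 pbw
  SiO2: 43.29% × 2000 = 865.8 pbw
  MgO: 25.52% × 2000 = 510.4 pbw
  ZrO2: 3.825% × 2000 = 76.50 pbw
Sums-versus-targets review on the weights just shown, versus the basis set out (summed amounts equal target values up to rounding of the answer):
  BaO: 277.1·0.7765 = 215.2 pbw (target 215.2 pbw)
  PbO: 332.3·0.9990 = 332.0 pbw (target 332.0 pbw)
  SiO2: 114.7·0.3322 + 1301·0.6360 = 865.5 pbw (target 865.8 pbw)
  MgO: 210.7·0.4762 + 1301·0.3151 = 510.3 pbw (target 510.4 pbw)
  ZrO2: 114.7·0.6668 = 76.48 pbw (target 76.50 pbw)
Mass balance on the glass: total charge less LOI = 1999 pbw (targets for the oxides total 2000 pbw; stated basis 2000 pbw — any gap is answer rounding).
Whole-batch sum: Σ batch = 2236 pbw; Σ batch·LOI gives LOI loss = 236.4 pbw; glass ÷ batch gives a yield of 89.43%.

Batch per 2000 pbw frit:
  Zircon sand: 114.7 pbw
  MgCO3: 210.7 pbw
  BaCO3: 277.1 pbw
  PbO: 332.3 pbw
  Mg3Si4O10(OH)2: 1301 pbw
Total batch = 2236 pbw; LOI loss = 236.4 pbw; yield = 89.43%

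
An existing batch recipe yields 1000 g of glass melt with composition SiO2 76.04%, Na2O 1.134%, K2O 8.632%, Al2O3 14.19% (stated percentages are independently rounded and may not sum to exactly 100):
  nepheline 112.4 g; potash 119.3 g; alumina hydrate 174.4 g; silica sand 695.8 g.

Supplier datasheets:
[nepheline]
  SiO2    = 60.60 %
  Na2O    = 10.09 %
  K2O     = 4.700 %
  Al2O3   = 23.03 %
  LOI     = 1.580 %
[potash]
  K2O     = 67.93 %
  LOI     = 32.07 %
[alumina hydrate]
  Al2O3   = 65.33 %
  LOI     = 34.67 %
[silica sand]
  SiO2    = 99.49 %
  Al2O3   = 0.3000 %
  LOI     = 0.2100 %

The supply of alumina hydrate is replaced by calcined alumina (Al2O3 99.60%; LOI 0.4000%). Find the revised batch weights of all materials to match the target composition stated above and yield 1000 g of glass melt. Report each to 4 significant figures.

Revised batch per 1000 g glass melt:
  nepheline: 112.4 g
  potash: 119.3 g
  calcined alumina: 114.4 g
  silica sand: 695.8 g
Total batch = 1042 g; LOI loss = 41.95 g

Values along the way appear (rounded to 4 significant digits) when written out — the working math maintains full precision end to end; a single rounding completes each reported number; derived quantities are rebuilt in exact precision (four oxide percentages, net glass mass, the totals, ignition loss, yield) starting from the weights for 1000 g of glass, as quoted within either problem or answer.
Oxide mass targets, per 1000 g glass melt:
  SiO2: 76.04% × 1000 = 760.4 g
  Na2O: 1.134% × 1000 = 11.34 g
  K2O: 8.632% × 1000 = 86.32 g
  Al2O3: 14.19% × 1000 = 141.9 g
Oxide-by-oxide audit working from each reported weight, under the basis named above (sums match the target masses exact up to rounding of places):
  SiO2: 112.4·0.6060 + 695.8·0.9949 = 760.4 g (target 760.4 g)
  Na2O: 112.4·0.1009 = 11.34 g (target 11.34 g)
  K2O: 112.4·0.04700 + 119.3·0.6793 = 86.32 g (target 86.32 g)
  Al2O3: 112.4·0.2303 + 114.4·0.9960 + 695.8·0.003000 = 141.9 g (target 141.9 g)
Glass-mass bookkeeping: Σ batch − LOI loss = 999.9 g (oxide target masses add up to 1000 g; with the basis standing at 1000 g — gaps are rounding artifacts).
Adding the batch up: Σ batch = 1042 g; loss to ignition Σ batch·LOI = 41.95 g; yield = glass ÷ total batch = 95.97%.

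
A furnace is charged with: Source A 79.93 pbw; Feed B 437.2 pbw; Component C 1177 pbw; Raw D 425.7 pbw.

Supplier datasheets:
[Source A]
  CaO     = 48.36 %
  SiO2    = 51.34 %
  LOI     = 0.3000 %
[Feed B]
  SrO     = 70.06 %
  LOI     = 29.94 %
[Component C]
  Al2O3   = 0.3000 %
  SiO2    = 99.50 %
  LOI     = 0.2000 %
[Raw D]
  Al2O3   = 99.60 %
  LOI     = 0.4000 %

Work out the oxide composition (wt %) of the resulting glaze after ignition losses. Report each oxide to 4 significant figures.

Glass mass = 1985 pbw (batch 2120 − LOI 135.2).
Composition: Al2O3 21.54%, CaO 1.948%, SiO2 61.08%, SrO 15.43%

Each numeric step maintains full precision throughout; mid-chain values appear rounded to four significant figures alongside each step — exactly one rounding is applied to every reported result; all derived quantities are re-derived using the weight values for 1985 pbw of glass in exact precision (the four compositions, yield, totals, LOI, glass mass), exactly as shown in the question or the answer.
Oxide-by-oxide delivered mass:
  Al2O3: 1177·0.003000 + 425.7·0.9960 = 427.5 pbw
  CaO: 79.93·0.4836 = 38.65 pbw
  SiO2: 79.93·0.5134 + 1177·0.9950 = 1212 pbw
  SrO: 437.2·0.7006 = 306.3 pbw
LOI: 79.93·0.003000 + 437.2·0.2994 + 1177·0.002000 + 425.7·0.004000 = 135.2 pbw
Net of LOI, the glass mass = 2120 − 135.2 = 1985 pbw (= the summed oxide contributions)
each oxide over glass, ×100, is wt %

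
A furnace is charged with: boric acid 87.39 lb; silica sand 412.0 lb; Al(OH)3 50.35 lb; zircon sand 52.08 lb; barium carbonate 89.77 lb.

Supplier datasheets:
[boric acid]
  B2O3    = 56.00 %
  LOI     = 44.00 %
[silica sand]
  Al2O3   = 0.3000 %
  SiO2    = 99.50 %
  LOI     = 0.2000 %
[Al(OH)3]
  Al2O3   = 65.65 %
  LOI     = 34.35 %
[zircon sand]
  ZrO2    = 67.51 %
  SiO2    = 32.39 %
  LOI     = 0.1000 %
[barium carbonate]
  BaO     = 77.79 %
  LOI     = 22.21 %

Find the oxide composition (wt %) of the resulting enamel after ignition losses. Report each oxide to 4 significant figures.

Glass mass = 615.0 lb (batch 691.6 − LOI 76.56).
Composition: BaO 11.35%, ZrO2 5.717%, Al2O3 5.575%, SiO2 69.40%, B2O3 7.957%

Values along the way are shown, rounded to four significant digits, when written out — every computation runs at full float precision at each step; every reported result takes exactly one rounding; the derived quantities (yield, ignition loss, net glass mass, totals, five oxide percentages) are carried using the weight values at 615.0 lb of glass in full precision precisely as stated by either problem or answer.
What the batch supplies per oxide:
  BaO: 89.77·0.7779 = 69.83 lb
  ZrO2: 52.08·0.6751 = 35.16 lb
  Al2O3: 412.0·0.003000 + 50.35·0.6565 = 34.29 lb
  SiO2: 412.0·0.9950 + 52.08·0.3239 = 426.8 lb
  B2O3: 87.39·0.5600 = 48.94 lb
LOI: 87.39·0.4400 + 412.0·0.002000 + 50.35·0.3435 + 52.08·0.001000 + 89.77·0.2221 = 76.56 lb
Glass = total batch minus LOI = 691.6 − 76.56 = 615.0 lb (the oxide masses sum to this)
each wt % is 100 × oxide ÷ glass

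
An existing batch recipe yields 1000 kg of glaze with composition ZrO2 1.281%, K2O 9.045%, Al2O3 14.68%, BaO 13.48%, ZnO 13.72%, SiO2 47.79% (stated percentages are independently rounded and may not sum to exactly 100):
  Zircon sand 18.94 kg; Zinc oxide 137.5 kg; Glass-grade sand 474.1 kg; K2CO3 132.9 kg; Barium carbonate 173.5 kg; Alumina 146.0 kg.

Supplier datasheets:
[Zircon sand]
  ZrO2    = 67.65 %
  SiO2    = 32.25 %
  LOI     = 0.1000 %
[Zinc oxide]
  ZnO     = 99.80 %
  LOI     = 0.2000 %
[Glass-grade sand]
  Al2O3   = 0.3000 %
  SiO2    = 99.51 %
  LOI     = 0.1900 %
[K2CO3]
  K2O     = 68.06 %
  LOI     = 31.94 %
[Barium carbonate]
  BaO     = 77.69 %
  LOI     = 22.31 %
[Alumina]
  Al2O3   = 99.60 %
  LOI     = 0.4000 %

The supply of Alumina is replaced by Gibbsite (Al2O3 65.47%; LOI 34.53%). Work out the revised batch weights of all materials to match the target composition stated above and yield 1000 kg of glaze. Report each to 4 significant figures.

Revised batch per 1000 kg glaze:
  Zircon sand: 18.94 kg
  Zinc oxide: 137.5 kg
  Glass-grade sand: 474.1 kg
  K2CO3: 132.9 kg
  Barium carbonate: 173.5 kg
  Gibbsite: 222.1 kg
Total batch = 1159 kg; LOI loss = 159.0 kg

The working math maintains full precision in every operation; the intermediate values are displayed rounded off to 4 significant figures at each printed step; a single rounding produces each reported result. The derived quantities are computed from the weighed amounts at 1000 kg of glass in full precision (the six compositions, the yield, glass mass, totals, ignition loss) as quoted within the question or the answer.
Oxide mass targets, per 1000 kg glaze:
  ZrO2: 1.281% × 1000 = 12.81 kg
  K2O: 9.045% × 1000 = 90.45 kg
  Al2O3: 14.68% × 1000 = 146.8 kg
  BaO: 13.48% × 1000 = 134.8 kg
  ZnO: 13.72% × 1000 = 137.2 kg
  SiO2: 47.79% × 1000 = 477.9 kg
Verifying the oxide balance working from each reported weight, against the basis in use (oxide sums agree with the targets up to rounding of the answer):
  ZrO2: 18.94·0.6765 = 12.81 kg (target 12.81 kg)
  K2O: 132.9·0.6806 = 90.45 kg (target 90.45 kg)
  Al2O3: 474.1·0.003000 + 222.1·0.6547 = 146.8 kg (target 146.8 kg)
  BaO: 173.5·0.7769 = 134.8 kg (target 134.8 kg)
  ZnO: 137.5·0.9980 = 137.2 kg (target 137.2 kg)
  SiO2: 18.94·0.3225 + 474.1·0.9951 = 477.9 kg (target 477.9 kg)
Consistency of the glass mass: total charge less LOI = 1000 kg (per-oxide target masses sum to 1000 kg; stated basis 1000 kg — a pure rounding effect).
Batch total: Σ batch = 1159 kg; loss to ignition Σ batch·LOI = 159.0 kg; as yield: glass ÷ batch → 86.28%.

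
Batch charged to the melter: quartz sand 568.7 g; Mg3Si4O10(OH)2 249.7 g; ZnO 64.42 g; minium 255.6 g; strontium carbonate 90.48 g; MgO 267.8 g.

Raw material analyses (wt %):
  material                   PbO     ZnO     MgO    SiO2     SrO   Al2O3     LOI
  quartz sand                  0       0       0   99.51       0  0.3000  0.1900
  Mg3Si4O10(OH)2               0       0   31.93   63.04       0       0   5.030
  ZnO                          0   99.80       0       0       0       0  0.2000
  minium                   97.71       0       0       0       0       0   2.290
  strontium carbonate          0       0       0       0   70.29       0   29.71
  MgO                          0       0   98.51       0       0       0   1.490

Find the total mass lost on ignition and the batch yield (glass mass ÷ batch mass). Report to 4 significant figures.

LOI loss = 50.49 g; glass = 1446 g; yield = 96.63%

The working math maintains exact precision all the way through. In-progress results are shown, rounded to 4 significant figures, alongside each step — every reported result sees exactly one rounding; the derived quantities are recomputed from the batch weights at 1446 g of glass in exact precision (totals, LOI, yield, six oxide percentages, net glass mass) as set out in the problem or answer text.
LOI of each material in turn:
  quartz sand: 568.7 × 0.001900 = 1.081 g
  Mg3Si4O10(OH)2: 249.7 × 0.05030 = 12.56 g
  ZnO: 64.42 × 0.002000 = 0.1288 g
  minium: 255.6 × 0.02290 = 5.853 g
  strontium carbonate: 90.48 × 0.2971 = 26.88 g
  MgO: 267.8 × 0.01490 = 3.990 g
Total LOI = 50.49 g
Glass = batch − LOI = 1497 − 50.49 = 1446 g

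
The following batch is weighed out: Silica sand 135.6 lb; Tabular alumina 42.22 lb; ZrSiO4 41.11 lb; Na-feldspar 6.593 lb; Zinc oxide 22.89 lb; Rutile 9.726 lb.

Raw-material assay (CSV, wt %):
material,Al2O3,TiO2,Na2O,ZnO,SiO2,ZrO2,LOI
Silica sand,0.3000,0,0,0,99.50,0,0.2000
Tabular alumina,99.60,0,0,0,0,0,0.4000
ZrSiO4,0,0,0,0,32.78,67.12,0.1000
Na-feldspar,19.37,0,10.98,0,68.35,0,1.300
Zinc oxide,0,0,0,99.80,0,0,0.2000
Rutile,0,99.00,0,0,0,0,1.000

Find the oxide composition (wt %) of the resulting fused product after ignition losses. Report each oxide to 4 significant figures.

Glass mass = 257.4 lb (batch 258.1 − LOI 0.7099).
Composition: Al2O3 16.99%, TiO2 3.740%, Na2O 0.2812%, ZnO 8.874%, SiO2 59.40%, ZrO2 10.72%

The intermediate values appear rounded to 4 significant figures in the working — all arithmetic holds exact precision from start to finish. Every reported result carries a single rounding. All derived quantities (ignition loss, the yield, the totals, six oxide percentages, glass mass) are carried from the weighed amounts per 257.4 lb of glass in full precision as quoted within the problem or the answer.
Oxide-by-oxide delivered mass:
  Al2O3: 135.6·0.003000 + 42.22·0.9960 + 6.593·0.1937 = 43.73 lb
  TiO2: 9.726·0.9900 = 9.629 lb
  Na2O: 6.593·0.1098 = 0.7239 lb
  ZnO: 22.89·0.9980 = 22.84 lb
  SiO2: 135.6·0.9950 + 41.11·0.3278 + 6.593·0.6835 = 152.9 lb
  ZrO2: 41.11·0.6712 = 27.59 lb
LOI: 135.6·0.002000 + 42.22·0.004000 + 41.11·0.001000 + 6.593·0.01300 + 22.89·0.002000 + 9.726·0.01000 = 0.7099 lb
batch − LOI leaves glass = 258.1 − 0.7099 = 257.4 lb (equal to the oxide-mass sum)
oxide / glass × 100 gives the wt %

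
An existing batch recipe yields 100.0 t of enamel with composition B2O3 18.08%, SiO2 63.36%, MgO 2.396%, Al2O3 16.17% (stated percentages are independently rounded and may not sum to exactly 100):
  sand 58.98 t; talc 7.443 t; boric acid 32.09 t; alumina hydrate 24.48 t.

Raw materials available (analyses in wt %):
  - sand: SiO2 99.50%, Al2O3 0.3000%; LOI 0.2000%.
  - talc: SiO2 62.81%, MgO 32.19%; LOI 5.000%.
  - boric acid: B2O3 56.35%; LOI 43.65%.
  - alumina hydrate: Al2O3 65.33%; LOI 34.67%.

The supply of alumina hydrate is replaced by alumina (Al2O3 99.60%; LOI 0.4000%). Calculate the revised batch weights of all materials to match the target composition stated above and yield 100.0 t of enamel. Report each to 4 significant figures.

Revised batch per 100.0 t enamel:
  sand: 58.98 t
  talc: 7.443 t
  boric acid: 32.09 t
  alumina: 16.06 t
Total batch = 114.6 t; LOI loss = 14.56 t

Every computation carries full float precision in all steps; in-progress results are shown (rounded to four significant figures) within the worked lines — each reported value is rounded only once; the derived quantities are carried in full float precision (the yield, net glass mass, totals, LOI, the four compositions) from the weighed amounts on 100.0 t of glass exactly as printed in either problem or answer.
Per-oxide target masses for 100.0 t enamel:
  B2O3: 18.08% × 100.0 = 18.08 t
  SiO2: 63.36% × 100.0 = 63.36 t
  MgO: 2.396% × 100.0 = 2.396 t
  Al2O3: 16.17% × 100.0 = 16.17 t
Checking each oxide sum given the weights on record, under the basis named above (sum by sum, the targets are met exact up to rounding of places):
  B2O3: 32.09·0.5635 = 18.08 t (target 18.08 t)
  SiO2: 58.98·0.9950 + 7.443·0.6281 = 63.36 t (target 63.36 t)
  MgO: 7.443·0.3219 = 2.396 t (target 2.396 t)
  Al2O3: 58.98·0.003000 + 16.06·0.9960 = 16.17 t (target 16.17 t)
The glass-mass cross-check: total charge less LOI = 100.0 t (targets for the oxides total 100.0 t; the stated basis being 100.0 t — a pure rounding effect).
Batch grand total — Σ batch = 114.6 t; Σ batch·LOI gives LOI loss = 14.56 t; glass ÷ batch gives a yield of 87.29%.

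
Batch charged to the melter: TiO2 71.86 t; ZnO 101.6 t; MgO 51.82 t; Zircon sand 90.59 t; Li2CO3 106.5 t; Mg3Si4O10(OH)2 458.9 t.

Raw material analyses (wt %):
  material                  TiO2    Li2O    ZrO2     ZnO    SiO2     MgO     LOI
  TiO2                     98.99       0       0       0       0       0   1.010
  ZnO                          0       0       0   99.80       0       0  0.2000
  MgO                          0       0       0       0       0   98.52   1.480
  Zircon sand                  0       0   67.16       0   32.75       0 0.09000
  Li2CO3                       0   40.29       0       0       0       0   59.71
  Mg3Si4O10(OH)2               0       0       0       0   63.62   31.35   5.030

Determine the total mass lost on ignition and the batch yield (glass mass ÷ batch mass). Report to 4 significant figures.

LOI loss = 88.45 t; glass = 792.8 t; yield = 89.96%

Exact precision is held at each step. The intermediate values are shown rounded to four significant digits across the worked steps; a single rounding finalizes each reported figure; derived quantities are carried at exact precision (totals, ignition loss, yield, the six compositions, net glass mass) starting from the weights at 792.8 t of glass as given in problem or answer.
Loss on ignition, line by line:
  TiO2: 71.86 × 0.01010 = 0.7258 t
  ZnO: 101.6 × 0.002000 = 0.2032 t
  MgO: 51.82 × 0.01480 = 0.7669 t
  Zircon sand: 90.59 × 9.000e-04 = 0.08153 t
  Li2CO3: 106.5 × 0.5971 = 63.59 t
  Mg3Si4O10(OH)2: 458.9 × 0.05030 = 23.08 t
Total LOI = 88.45 t
Glass = batch − LOI = 881.3 − 88.45 = 792.8 t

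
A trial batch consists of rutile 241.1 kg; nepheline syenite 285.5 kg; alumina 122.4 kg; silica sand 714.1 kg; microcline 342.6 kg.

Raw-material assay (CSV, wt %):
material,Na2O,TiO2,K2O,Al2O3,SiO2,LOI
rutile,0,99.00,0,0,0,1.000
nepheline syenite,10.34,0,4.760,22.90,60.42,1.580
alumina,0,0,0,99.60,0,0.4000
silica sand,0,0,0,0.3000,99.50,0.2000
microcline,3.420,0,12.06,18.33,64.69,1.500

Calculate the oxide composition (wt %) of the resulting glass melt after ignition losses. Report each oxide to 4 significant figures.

All arithmetic keeps full float precision from start to finish — mid-chain values are printed, with 4-significant-figure rounding, on the page. Exactly one rounding is applied to each reported value — all derived quantities are recomputed using the weight values at 1692 kg of glass at full float precision (yield, net glass mass, the totals, LOI, five oxide percentages) exactly as printed in the problem or answer text.
Oxide-by-oxide delivered mass:
  Na2O: 285.5·0.1034 + 342.6·0.03420 = 41.24 kg
  TiO2: 241.1·0.9900 = 238.7 kg
  K2O: 285.5·0.04760 + 342.6·0.1206 = 54.91 kg
  Al2O3: 285.5·0.2290 + 122.4·0.9960 + 714.1·0.003000 + 342.6·0.1833 = 252.2 kg
  SiO2: 285.5·0.6042 + 714.1·0.9950 + 342.6·0.6469 = 1105 kg
LOI: 241.1·0.01000 + 285.5·0.01580 + 122.4·0.004000 + 714.1·0.002000 + 342.6·0.01500 = 13.98 kg
Glass mass = batch − LOI = 1706 − 13.98 = 1692 kg (= the summed oxide contributions)
oxide / glass × 100 gives the wt %

Glass mass = 1692 kg (batch 1706 − LOI 13.98).
Composition: Na2O 2.438%, TiO2 14.11%, K2O 3.246%, Al2O3 14.91%, SiO2 65.30%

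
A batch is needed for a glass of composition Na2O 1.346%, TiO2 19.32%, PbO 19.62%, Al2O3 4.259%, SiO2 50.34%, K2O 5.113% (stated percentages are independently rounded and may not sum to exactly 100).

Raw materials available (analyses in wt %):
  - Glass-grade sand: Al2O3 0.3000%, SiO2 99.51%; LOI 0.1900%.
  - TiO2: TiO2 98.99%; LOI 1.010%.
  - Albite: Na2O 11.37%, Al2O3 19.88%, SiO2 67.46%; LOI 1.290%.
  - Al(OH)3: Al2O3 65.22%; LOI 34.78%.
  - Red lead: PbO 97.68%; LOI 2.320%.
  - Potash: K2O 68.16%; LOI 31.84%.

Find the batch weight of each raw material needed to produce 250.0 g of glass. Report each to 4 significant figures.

Batch per 250.0 g glass:
  Glass-grade sand: 106.4 g
  TiO2: 48.79 g
  Albite: 29.60 g
  Al(OH)3: 6.815 g
  Red lead: 50.21 g
  Potash: 18.75 g
Total batch = 260.6 g; LOI loss = 10.58 g; yield = 95.94%

In-progress results are displayed with 4-significant-figure rounding in the printout; all arithmetic keeps exact precision in every operation; each reported figure receives exactly one rounding; all derived quantities are re-derived in exact precision (yield, ignition loss, totals, the six compositions, glass mass) from the batch weights for 250.0 g of glass, as quoted within the question or the answer.
Per-oxide target masses for 250.0 g glass:
  Na2O: 1.346% × 250.0 = 3.365 g
  TiO2: 19.32% × 250.0 = 48.30 g
  PbO: 19.62% × 250.0 = 49.05 g
  Al2O3: 4.259% × 250.0 = 10.65 g
  SiO2: 50.34% × 250.0 = 125.8 g
  K2O: 5.113% × 250.0 = 12.78 g
Balance tally, oxide-wise, working from each reported weight, for the quoted basis mass (every target is met by its sum modulo rounding of the values):
  Na2O: 29.60·0.1137 = 3.366 g (target 3.365 g)
  TiO2: 48.79·0.9899 = 48.30 g (target 48.30 g)
  PbO: 50.21·0.9768 = 49.05 g (target 49.05 g)
  Al2O3: 106.4·0.003000 + 29.60·0.1988 + 6.815·0.6522 = 10.65 g (target 10.65 g)
  SiO2: 106.4·0.9951 + 29.60·0.6746 = 125.8 g (target 125.8 g)
  K2O: 18.75·0.6816 = 12.78 g (target 12.78 g)
The glass-mass cross-check: net batch after ignition = 250.0 g (targets for the oxides total 250.0 g; against the stated basis, 250.0 g — any gap is answer rounding).
Total batch = Σ batch = 260.6 g; LOI removed, Σ of batch·LOI: 10.58 g; yield = glass ÷ total batch = 95.94%.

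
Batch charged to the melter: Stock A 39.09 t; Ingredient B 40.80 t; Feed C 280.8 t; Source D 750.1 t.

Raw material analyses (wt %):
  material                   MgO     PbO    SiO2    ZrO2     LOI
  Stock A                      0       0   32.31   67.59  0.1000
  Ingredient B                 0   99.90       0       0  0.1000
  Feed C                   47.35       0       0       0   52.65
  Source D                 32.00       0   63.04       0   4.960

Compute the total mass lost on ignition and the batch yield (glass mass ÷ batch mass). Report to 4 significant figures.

The working math maintains exact precision through every step. Mid-chain values appear, with 4-significant-figure rounding, when written out — every reported value is rounded only once. The derived quantities, which include four oxide percentages, ignition loss, net glass mass, yield, totals, are carried at exact precision, exactly as shown in the problem or answer text, from the weighed amounts at 925.7 t of glass.
LOI of each material in turn:
  Stock A: 39.09 × 0.001000 = 0.03909 t
  Ingredient B: 40.80 × 0.001000 = 0.04080 t
  Feed C: 280.8 × 0.5265 = 147.8 t
  Source D: 750.1 × 0.04960 = 37.20 t
Total LOI = 185.1 t
Glass = batch − LOI = 1111 − 185.1 = 925.7 t

LOI loss = 185.1 t; glass = 925.7 t; yield = 83.33%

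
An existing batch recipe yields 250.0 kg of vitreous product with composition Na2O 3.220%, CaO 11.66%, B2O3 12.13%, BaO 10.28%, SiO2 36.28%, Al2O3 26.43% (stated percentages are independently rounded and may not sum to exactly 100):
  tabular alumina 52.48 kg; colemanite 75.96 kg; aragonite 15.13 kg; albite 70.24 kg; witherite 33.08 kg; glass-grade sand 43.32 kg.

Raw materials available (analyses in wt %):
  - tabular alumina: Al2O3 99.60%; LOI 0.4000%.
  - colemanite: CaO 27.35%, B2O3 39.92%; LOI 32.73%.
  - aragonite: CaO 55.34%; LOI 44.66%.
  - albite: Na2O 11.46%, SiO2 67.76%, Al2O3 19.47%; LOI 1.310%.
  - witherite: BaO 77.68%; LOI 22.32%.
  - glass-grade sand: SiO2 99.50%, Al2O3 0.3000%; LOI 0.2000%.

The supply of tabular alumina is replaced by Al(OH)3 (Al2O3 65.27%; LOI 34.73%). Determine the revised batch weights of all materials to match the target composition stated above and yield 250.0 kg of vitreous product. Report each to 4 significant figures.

In-progress results are printed rounded to 4 significant figures — the working math maintains exact precision at all times — every reported value takes exactly one rounding. Derived quantities, including totals, six oxide percentages, net glass mass, yield, ignition loss, are re-derived from the batch weights on 250.0 kg of glass at full float precision as given in the problem or answer text.
Target oxide masses per 250.0 kg vitreous product:
  Na2O: 3.220% × 250.0 = 8.050 kg
  CaO: 11.66% × 250.0 = 29.15 kg
  B2O3: 12.13% × 250.0 = 30.32 kg
  BaO: 10.28% × 250.0 = 25.70 kg
  SiO2: 36.28% × 250.0 = 90.70 kg
  Al2O3: 26.43% × 250.0 = 66.08 kg
Oxide-by-oxide audit applying the batch weights above, against the basis in use (sums match the target masses within answer rounding):
  Na2O: 70.24·0.1146 = 8.050 kg (target 8.050 kg)
  CaO: 75.96·0.2735 + 15.13·0.5534 = 29.15 kg (target 29.15 kg)
  B2O3: 75.96·0.3992 = 30.32 kg (target 30.32 kg)
  BaO: 33.08·0.7768 = 25.70 kg (target 25.70 kg)
  SiO2: 70.24·0.6776 + 43.32·0.9950 = 90.70 kg (target 90.70 kg)
  Al2O3: 80.08·0.6527 + 70.24·0.1947 + 43.32·0.003000 = 66.07 kg (target 66.08 kg)
Glass-mass sanity pass: whole batch net of LOI = 250.0 kg (the Σ of target masses is 250.0 kg; versus the stated basis of 250.0 kg — a pure rounding effect).
Batch total: Σ batch = 317.8 kg; loss to ignition Σ batch·LOI = 67.82 kg; yield = glass ÷ total batch = 78.66%.

Revised batch per 250.0 kg vitreous product:
  Al(OH)3: 80.08 kg
  colemanite: 75.96 kg
  aragonite: 15.13 kg
  albite: 70.24 kg
  witherite: 33.08 kg
  glass-grade sand: 43.32 kg
Total batch = 317.8 kg; LOI loss = 67.82 kg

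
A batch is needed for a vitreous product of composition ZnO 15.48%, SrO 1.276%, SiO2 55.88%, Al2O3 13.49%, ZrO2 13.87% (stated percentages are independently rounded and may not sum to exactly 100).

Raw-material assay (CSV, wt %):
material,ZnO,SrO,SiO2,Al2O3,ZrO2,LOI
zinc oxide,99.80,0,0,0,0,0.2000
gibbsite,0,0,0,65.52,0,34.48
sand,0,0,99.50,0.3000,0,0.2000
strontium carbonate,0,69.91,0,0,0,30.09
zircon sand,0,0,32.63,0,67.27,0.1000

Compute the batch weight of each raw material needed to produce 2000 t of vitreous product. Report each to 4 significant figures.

Values along the way appear, with 4-significant-digit rounding, as written. Every computation maintains full float precision end to end — each reported number receives exactly one rounding; all derived quantities (totals, LOI, the yield, glass mass, the five compositions) are recomputed from the weighed amounts for 2000 t of glass in full float precision, precisely as stated by the question or the answer.
The oxide mass targets at 2000 t vitreous product:
  ZnO: 15.48% × 2000 = 309.6 t
  SrO: 1.276% × 2000 = 25.52 t
  SiO2: 55.88% × 2000 = 1118 t
  Al2O3: 13.49% × 2000 = 269.8 t
  ZrO2: 13.87% × 2000 = 277.4 t
Verifying the oxide balance applying the batch weights above, at the basis given (summed amounts equal target values net of answer rounding effects):
  ZnO: 310.2·0.9980 = 309.6 t (target 309.6 t)
  SrO: 36.50·0.6991 = 25.52 t (target 25.52 t)
  SiO2: 988.0·0.9950 + 412.4·0.3263 = 1118 t (target 1118 t)
  Al2O3: 407.3·0.6552 + 988.0·0.003000 = 269.8 t (target 269.8 t)
  ZrO2: 412.4·0.6727 = 277.4 t (target 277.4 t)
The glass-mass cross-check: the batch minus its LOI: 2000 t (the targets, summed, come to 2000 t; stated basis 2000 t — a pure rounding effect).
Adding the batch up: Σ batch = 2154 t; LOI loss = Σ batch·LOI = 154.4 t; as yield: glass ÷ batch → 92.83%.

Batch per 2000 t vitreous product:
  zinc oxide: 310.2 t
  gibbsite: 407.3 t
  sand: 988.0 t
  strontium carbonate: 36.50 t
  zircon sand: 412.4 t
Total batch = 2154 t; LOI loss = 154.4 t; yield = 92.83%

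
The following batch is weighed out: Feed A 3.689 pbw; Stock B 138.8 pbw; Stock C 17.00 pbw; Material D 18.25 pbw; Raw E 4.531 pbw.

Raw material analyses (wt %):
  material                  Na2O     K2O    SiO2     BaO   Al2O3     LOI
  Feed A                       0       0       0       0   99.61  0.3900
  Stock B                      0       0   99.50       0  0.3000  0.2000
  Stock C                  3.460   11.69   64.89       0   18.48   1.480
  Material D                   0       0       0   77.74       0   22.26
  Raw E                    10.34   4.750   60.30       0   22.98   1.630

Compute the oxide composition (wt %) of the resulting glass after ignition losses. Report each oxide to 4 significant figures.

Glass mass = 177.6 pbw (batch 182.3 − LOI 4.680).
Composition: Na2O 0.5950%, K2O 1.240%, SiO2 85.52%, BaO 7.989%, Al2O3 4.659%

The working math keeps full precision from start to finish; intermediates appear (rounded to 4 significant digits) between the steps; exactly one rounding lands on each reported number. All derived quantities, including the five compositions, ignition loss, glass mass, the totals, the yield, are recomputed from the batch weights per 177.6 pbw of glass at exact precision as given in either problem or answer.
Oxide-by-oxide delivered mass:
  Na2O: 17.00·0.03460 + 4.531·0.1034 = 1.057 pbw
  K2O: 17.00·0.1169 + 4.531·0.04750 = 2.203 pbw
  SiO2: 138.8·0.9950 + 17.00·0.6489 + 4.531·0.6030 = 151.9 pbw
  BaO: 18.25·0.7774 = 14.19 pbw
  Al2O3: 3.689·0.9961 + 138.8·0.003000 + 17.00·0.1848 + 4.531·0.2298 = 8.274 pbw
LOI: 3.689·0.003900 + 138.8·0.002000 + 17.00·0.01480 + 18.25·0.2226 + 4.531·0.01630 = 4.680 pbw
Net of LOI, the glass mass = 182.3 − 4.680 = 177.6 pbw (= the summed oxide contributions)
wt %: oxide over glass, times 100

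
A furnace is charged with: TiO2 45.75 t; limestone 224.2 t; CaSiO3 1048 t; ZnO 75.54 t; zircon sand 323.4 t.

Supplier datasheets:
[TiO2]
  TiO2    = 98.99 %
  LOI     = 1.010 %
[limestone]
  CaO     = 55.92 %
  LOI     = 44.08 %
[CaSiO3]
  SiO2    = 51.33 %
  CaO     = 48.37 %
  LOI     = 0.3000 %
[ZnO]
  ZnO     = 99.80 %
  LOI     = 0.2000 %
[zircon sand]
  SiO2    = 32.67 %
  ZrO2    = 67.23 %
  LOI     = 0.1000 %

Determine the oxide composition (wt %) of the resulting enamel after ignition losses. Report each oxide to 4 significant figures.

Glass mass = 1614 t (batch 1717 − LOI 102.9).
Composition: SiO2 39.88%, ZnO 4.671%, TiO2 2.806%, ZrO2 13.47%, CaO 39.18%

The whole derivation holds full precision through every step. In-progress results appear rounded to four significant figures in the working. Every reported result carries a single rounding. The derived quantities, which include LOI, yield, net glass mass, the totals, the five compositions, are carried in full precision, as they appear in the problem or the answer, using the weight values per 1614 t of glass.
Per-oxide mass from batch:
  SiO2: 1048·0.5133 + 323.4·0.3267 = 643.6 t
  ZnO: 75.54·0.9980 = 75.39 t
  TiO2: 45.75·0.9899 = 45.29 t
  ZrO2: 323.4·0.6723 = 217.4 t
  CaO: 224.2·0.5592 + 1048·0.4837 = 632.3 t
LOI: 45.75·0.01010 + 224.2·0.4408 + 1048·0.003000 + 75.54·0.002000 + 323.4·0.001000 = 102.9 t
batch − LOI leaves glass = 1717 − 102.9 = 1614 t (= Σ oxide masses)
wt %: oxide over glass, times 100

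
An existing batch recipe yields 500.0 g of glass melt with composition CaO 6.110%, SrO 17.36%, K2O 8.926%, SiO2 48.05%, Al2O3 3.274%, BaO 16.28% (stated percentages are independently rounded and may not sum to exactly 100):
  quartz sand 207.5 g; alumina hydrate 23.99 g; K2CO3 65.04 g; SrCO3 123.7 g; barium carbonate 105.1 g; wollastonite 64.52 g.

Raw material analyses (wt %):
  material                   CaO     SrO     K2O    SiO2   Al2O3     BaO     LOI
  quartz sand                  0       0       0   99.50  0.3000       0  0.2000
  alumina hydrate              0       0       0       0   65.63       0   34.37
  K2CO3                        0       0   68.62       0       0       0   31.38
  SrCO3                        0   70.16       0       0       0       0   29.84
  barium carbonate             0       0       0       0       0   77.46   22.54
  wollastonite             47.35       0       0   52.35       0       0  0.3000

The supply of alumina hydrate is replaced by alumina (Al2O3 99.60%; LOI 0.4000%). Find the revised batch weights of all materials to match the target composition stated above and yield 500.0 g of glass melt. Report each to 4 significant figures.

Working values are shown (rounded to 4 significant figures) in the working — the whole derivation carries exact precision in all steps; exactly one rounding goes into each reported figure — derived quantities (ignition loss, the six compositions, the yield, glass mass, totals) are rebuilt from the batch weights on 500.0 g of glass in exact precision, exactly as shown in either problem or answer.
Oxide-by-oxide targets in 500.0 g glass melt:
  CaO: 6.110% × 500.0 = 30.55 g
  SrO: 17.36% × 500.0 = 86.80 g
  K2O: 8.926% × 500.0 = 44.63 g
  SiO2: 48.05% × 500.0 = 240.2 g
  Al2O3: 3.274% × 500.0 = 16.37 g
  BaO: 16.28% × 500.0 = 81.40 g
Balance tally, oxide-wise, working from each reported weight, versus the basis set out (sums match the target masses within answer rounding):
  CaO: 64.52·0.4735 = 30.55 g (target 30.55 g)
  SrO: 123.7·0.7016 = 86.79 g (target 86.80 g)
  K2O: 65.04·0.6862 = 44.63 g (target 44.63 g)
  SiO2: 207.5·0.9950 + 64.52·0.5235 = 240.2 g (target 240.2 g)
  Al2O3: 207.5·0.003000 + 15.81·0.9960 = 16.37 g (target 16.37 g)
  BaO: 105.1·0.7746 = 81.41 g (target 81.40 g)
Mass balance on the glass: total charge less LOI = 500.0 g (summing oxide targets gives 500.0 g; versus the stated basis of 500.0 g — any gap is answer rounding).
Whole-batch sum: Σ batch = 581.7 g; LOI loss = Σ batch·LOI = 81.68 g; yield, glass over the total, = 85.96%.

Revised batch per 500.0 g glass melt:
  quartz sand: 207.5 g
  alumina: 15.81 g
  K2CO3: 65.04 g
  SrCO3: 123.7 g
  barium carbonate: 105.1 g
  wollastonite: 64.52 g
Total batch = 581.7 g; LOI loss = 81.68 g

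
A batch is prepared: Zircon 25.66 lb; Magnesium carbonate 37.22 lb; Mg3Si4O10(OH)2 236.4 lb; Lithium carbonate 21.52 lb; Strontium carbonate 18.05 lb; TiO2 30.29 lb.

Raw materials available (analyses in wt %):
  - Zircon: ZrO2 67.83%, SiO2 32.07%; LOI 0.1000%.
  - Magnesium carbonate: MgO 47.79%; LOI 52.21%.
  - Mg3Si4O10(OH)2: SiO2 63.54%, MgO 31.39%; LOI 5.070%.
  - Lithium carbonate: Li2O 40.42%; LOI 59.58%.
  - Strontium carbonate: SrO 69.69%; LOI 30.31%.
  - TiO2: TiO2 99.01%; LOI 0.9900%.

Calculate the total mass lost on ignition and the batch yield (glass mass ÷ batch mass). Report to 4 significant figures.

LOI loss = 50.04 lb; glass = 319.1 lb; yield = 86.45%

Values along the way are displayed, rounded to four significant figures, alongside each step. Full precision is maintained all the way through. Exactly one rounding is applied to each reported result. The derived quantities (glass mass, the yield, ignition loss, totals, six oxide percentages) are rebuilt starting from the weights for 319.1 lb of glass in full float precision as quoted within the problem or the answer.
Each material's LOI contribution:
  Zircon: 25.66 × 0.001000 = 0.02566 lb
  Magnesium carbonate: 37.22 × 0.5221 = 19.43 lb
  Mg3Si4O10(OH)2: 236.4 × 0.05070 = 11.99 lb
  Lithium carbonate: 21.52 × 0.5958 = 12.82 lb
  Strontium carbonate: 18.05 × 0.3031 = 5.471 lb
  TiO2: 30.29 × 0.009900 = 0.2999 lb
Total LOI = 50.04 lb
Glass = batch − LOI = 369.1 − 50.04 = 319.1 lb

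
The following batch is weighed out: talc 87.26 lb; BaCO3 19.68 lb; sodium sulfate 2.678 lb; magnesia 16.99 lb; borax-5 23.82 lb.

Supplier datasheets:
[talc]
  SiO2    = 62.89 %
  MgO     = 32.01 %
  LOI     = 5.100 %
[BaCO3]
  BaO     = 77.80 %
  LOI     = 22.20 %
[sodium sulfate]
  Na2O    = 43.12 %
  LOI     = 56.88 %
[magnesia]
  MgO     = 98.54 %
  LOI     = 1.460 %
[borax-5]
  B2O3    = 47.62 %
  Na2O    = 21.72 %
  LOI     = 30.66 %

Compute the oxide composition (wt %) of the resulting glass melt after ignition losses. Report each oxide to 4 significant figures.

Glass mass = 132.5 lb (batch 150.4 − LOI 17.89).
Composition: SiO2 41.41%, B2O3 8.559%, Na2O 4.775%, MgO 33.71%, BaO 11.55%

Each numeric step runs at full float precision at each step. In-progress results are printed, rounded to four significant figures, when written out; a single rounding completes each reported figure. All derived quantities, which include totals, yield, ignition loss, glass mass, five oxide percentages, are recomputed at full precision, as set out in problem or answer, from the batch weights at 132.5 lb of glass.
Mass of each oxide from the mix:
  SiO2: 87.26·0.6289 = 54.88 lb
  B2O3: 23.82·0.4762 = 11.34 lb
  Na2O: 2.678·0.4312 + 23.82·0.2172 = 6.328 lb
  MgO: 87.26·0.3201 + 16.99·0.9854 = 44.67 lb
  BaO: 19.68·0.7780 = 15.31 lb
LOI: 87.26·0.05100 + 19.68·0.2220 + 2.678·0.5688 + 16.99·0.01460 + 23.82·0.3066 = 17.89 lb
Glass = total batch minus LOI = 150.4 − 17.89 = 132.5 lb (matching Σ of the oxides)
percent share: oxide ÷ glass, ×100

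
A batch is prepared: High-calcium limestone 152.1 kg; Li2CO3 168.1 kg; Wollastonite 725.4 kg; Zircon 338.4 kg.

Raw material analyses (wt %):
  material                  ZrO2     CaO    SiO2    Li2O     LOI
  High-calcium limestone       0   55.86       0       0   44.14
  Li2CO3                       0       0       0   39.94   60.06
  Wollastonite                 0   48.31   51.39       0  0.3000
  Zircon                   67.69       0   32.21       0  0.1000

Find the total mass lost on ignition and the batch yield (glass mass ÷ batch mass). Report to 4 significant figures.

Values along the way are displayed (rounded to four significant digits) at each printed step; all internal work runs at full float precision throughout — every reported figure takes a single rounding; all derived quantities are carried starting from the weights for 1213 kg of glass at exact precision (net glass mass, LOI, the totals, the yield, four oxide percentages), precisely as stated by question or answer.
Loss on ignition, line by line:
  High-calcium limestone: 152.1 × 0.4414 = 67.14 kg
  Li2CO3: 168.1 × 0.6006 = 101.0 kg
  Wollastonite: 725.4 × 0.003000 = 2.176 kg
  Zircon: 338.4 × 0.001000 = 0.3384 kg
Total LOI = 170.6 kg
Glass = batch − LOI = 1384 − 170.6 = 1213 kg

LOI loss = 170.6 kg; glass = 1213 kg; yield = 87.67%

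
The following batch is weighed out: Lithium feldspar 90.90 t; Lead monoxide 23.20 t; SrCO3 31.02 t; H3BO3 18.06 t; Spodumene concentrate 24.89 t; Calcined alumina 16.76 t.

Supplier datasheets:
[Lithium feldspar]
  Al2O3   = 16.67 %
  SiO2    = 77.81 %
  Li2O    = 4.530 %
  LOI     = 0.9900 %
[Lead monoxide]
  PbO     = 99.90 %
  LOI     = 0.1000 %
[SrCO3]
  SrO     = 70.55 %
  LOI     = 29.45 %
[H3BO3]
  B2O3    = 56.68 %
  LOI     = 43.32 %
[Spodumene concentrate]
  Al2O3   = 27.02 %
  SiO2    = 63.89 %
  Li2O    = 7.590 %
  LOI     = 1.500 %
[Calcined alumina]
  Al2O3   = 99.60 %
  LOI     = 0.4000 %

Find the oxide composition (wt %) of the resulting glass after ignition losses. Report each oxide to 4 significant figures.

Glass mass = 186.5 t (batch 204.8 − LOI 18.32).
Composition: Al2O3 20.68%, SrO 11.73%, B2O3 5.488%, SiO2 46.45%, PbO 12.43%, Li2O 3.221%

Each numeric step maintains full float precision at all times; rounding to 4 significant digits extends to each intermediate as printed. Every reported result includes exactly one rounding; the derived quantities, including six oxide percentages, totals, the yield, glass mass, LOI, are carried starting from the weights per 186.5 t of glass at exact precision, as they appear in either problem or answer.
Delivered oxide masses:
  Al2O3: 90.90·0.1667 + 24.89·0.2702 + 16.76·0.9960 = 38.57 t
  SrO: 31.02·0.7055 = 21.88 t
  B2O3: 18.06·0.5668 = 10.24 t
  SiO2: 90.90·0.7781 + 24.89·0.6389 = 86.63 t
  PbO: 23.20·0.9990 = 23.18 t
  Li2O: 90.90·0.04530 + 24.89·0.07590 = 6.007 t
LOI: 90.90·0.009900 + 23.20·0.001000 + 31.02·0.2945 + 18.06·0.4332 + 24.89·0.01500 + 16.76·0.004000 = 18.32 t
batch − LOI leaves glass = 204.8 − 18.32 = 186.5 t (= the summed oxide contributions)
wt %: oxide over glass, times 100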